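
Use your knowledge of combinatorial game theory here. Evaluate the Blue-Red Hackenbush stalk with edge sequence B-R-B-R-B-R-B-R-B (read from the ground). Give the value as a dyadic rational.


Edges (from ground): B-R-B-R-B-R-B-R-B
By Berlekamp's sign-expansion rule, a Blue-Red Hackenbush stalk has the value of the surreal number whose sign sequence is the edge sequence with B -> + and R -> -.
Sign sequence: +-+-+-+-+
Trace the sign expansion in the surreal number tree, starting from 0:
Edge 1: B (sign +) -> bounds (0, +inf), value = 1
Edge 2: R (sign -) -> bounds (0, 1), value = 1/2
Edge 3: B (sign +) -> bounds (1/2, 1), value = 3/4
Edge 4: R (sign -) -> bounds (1/2, 3/4), value = 5/8
Edge 5: B (sign +) -> bounds (5/8, 3/4), value = 11/16
Edge 6: R (sign -) -> bounds (5/8, 11/16), value = 21/32
Edge 7: B (sign +) -> bounds (21/32, 11/16), value = 43/64
Edge 8: R (sign -) -> bounds (21/32, 43/64), value = 85/128
Edge 9: B (sign +) -> bounds (85/128, 43/64), value = 171/256
Game value = 171/256

171/256


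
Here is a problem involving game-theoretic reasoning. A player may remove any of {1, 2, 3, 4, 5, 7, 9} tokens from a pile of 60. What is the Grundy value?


The subtraction set is S = {1, 2, 3, 4, 5, 7, 9}.
G(k) = mex{ G(k - s) : s in S, s <= k }. We compute iteratively: G(0) = 0.
G(1) = mex({0}) = 1
G(2) = mex({0, 1}) = 2
G(3) = mex({0, 1, 2}) = 3
G(4) = mex({0, 1, 2, 3}) = 4
G(5) = mex({0, 1, 2, 3, 4}) = 5
G(6) = mex({1, 2, 3, 4, 5}) = 0
G(7) = mex({0, 2, 3, 4, 5}) = 1
G(8) = mex({0, 1, 3, 4, 5}) = 2
G(9) = mex({0, 1, 2, 4, 5}) = 3
G(10) = mex({0, 1, 2, 3, 5}) = 4
G(11) = mex({0, 1, 2, 3, 4}) = 5
G(12) = mex({1, 2, 3, 4, 5}) = 0
G(13) = mex({0, 2, 3, 4, 5}) = 1
G(14) = mex({0, 1, 3, 4, 5}) = 2
Observe that G(6)..G(14) = 0, 1, 2, 3, 4, 5, 0, 1, 2 repeats G(0)..G(8) = 0, 1, 2, 3, 4, 5, 0, 1, 2.
For k >= max(S) = 9, G(k) is determined by the previous 9 values G(k-9)..G(k-1); a window of 9 consecutive values has recurred shifted by 6, so by induction G(k + 6) = G(k) for all k >= 0: the sequence is periodic from the start with period 6.
One period: G(0..5) = 0, 1, 2, 3, 4, 5.
60 mod 6 = 0, so G(60) = G(0) = 0.

0


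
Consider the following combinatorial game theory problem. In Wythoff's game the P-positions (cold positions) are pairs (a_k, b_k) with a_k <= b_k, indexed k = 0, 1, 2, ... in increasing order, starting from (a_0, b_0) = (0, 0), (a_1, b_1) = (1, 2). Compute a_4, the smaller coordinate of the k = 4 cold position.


By Wythoff's theorem, a_k = floor(k * phi) and b_k = floor(k * phi^2) = a_k + k, where phi = (1 + sqrt(5))/2 is the golden ratio.
phi = (1 + sqrt(5))/2 = 1.618034
k = 4
k * phi = 4 * 1.618034 = 6.472136
a_4 = floor(k * phi) = 6

6


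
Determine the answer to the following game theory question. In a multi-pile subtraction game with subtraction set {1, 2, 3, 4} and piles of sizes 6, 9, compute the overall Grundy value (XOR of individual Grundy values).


Subtraction set: {1, 2, 3, 4}
For this subtraction set, G(n) = n mod 5 (period = max + 1 = 5).
Pile 1 (size 6): G(6) = 6 mod 5 = 1
Pile 2 (size 9): G(9) = 9 mod 5 = 4
Total Grundy value = XOR of all: 1 XOR 4 = 5

5


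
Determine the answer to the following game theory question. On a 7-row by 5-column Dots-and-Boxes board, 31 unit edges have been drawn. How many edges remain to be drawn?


Grid: 7 x 5 boxes, i.e. 8 rows and 6 columns of dots.
Horizontal edges: (rows + 1) * cols = 8 * 5 = 40
Vertical edges: rows * (cols + 1) = 7 * 6 = 42
Total edges: 40 + 42 = 82
Edges drawn: 31
Remaining: 82 - 31 = 51

51


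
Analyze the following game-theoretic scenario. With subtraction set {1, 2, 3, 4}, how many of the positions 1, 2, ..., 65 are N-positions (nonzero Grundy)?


Subtraction set S = {1, 2, 3, 4}, so G(n) = n mod 5.
G(n) = 0 when n is a multiple of 5.
Multiples of 5 in [1, 65]: 13
N-positions (nonzero Grundy) = 65 - 13 = 52

52


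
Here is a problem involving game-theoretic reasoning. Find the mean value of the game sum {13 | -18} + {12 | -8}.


G1 = {13 | -18}, G2 = {12 | -8}
Each is a switch {a | b} with numbers a > b; its mean value is (a + b)/2, and mean value is additive over game sums: m(G1 + G2) = m(G1) + m(G2).
Mean of G1 = (13 + (-18))/2 = -5/2 = -5/2
Mean of G2 = (12 + (-8))/2 = 4/2 = 2
Mean of G1 + G2 = -5/2 + 2 = -1/2

-1/2


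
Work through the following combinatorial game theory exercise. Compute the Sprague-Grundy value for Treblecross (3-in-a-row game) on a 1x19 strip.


Treblecross: place X on empty cells; 3-in-a-row wins.
Playing within two cells of an existing X lets the opponent win at once, so sensible play treats the cells i-2..i+2 around each X as dead. The player left with no safe cell loses, so this is a normal-play take-away game on strips of safe cells.
Placing X at cell i (0-indexed) of a strip of k safe cells leaves independent strips of sizes max(0, i-2) and max(0, k-i-3). Hence G(k) = mex{ G(max(0,i-2)) XOR G(max(0,k-i-3)) : 0 <= i < k }, with G(0) = 0.
G(1): splits (0,0):0^0=0 -> mex({0}) = 1
G(2): splits (0,0):0^0=0 -> mex({0}) = 1
G(3): splits (0,0):0^0=0 -> mex({0}) = 1
G(4): splits (0,1):0^1=1 (0,0):0^0=0 -> mex({0, 1}) = 2
G(5): splits (0,2):0^1=1 (0,1):0^1=1 (0,0):0^0=0 -> mex({0, 1}) = 2
G(6) = mex({1}) = 0
G(7) = mex({0, 1, 2}) = 3
G(8) = mex({0, 1, 2}) = 3
G(9) = mex({0, 2}) = 1
G(10) = mex({0, 2, 3}) = 1
G(11) = mex({0, 3}) = 1
G(12) = mex({1, 3}) = 0
G(13) = mex({0, 1, 2, 3}) = 4
G(14) = mex({0, 1, 2}) = 3
G(15) = mex({0, 1, 2}) = 3
G(16) = mex({0, 1, 2, 4}) = 3
G(17) = mex({0, 1, 3, 4}) = 2
G(18) = mex({0, 1, 3, 4}) = 2
G(19) = mex({0, 1, 3, 5}) = 2
Therefore G(19) = 2.

2


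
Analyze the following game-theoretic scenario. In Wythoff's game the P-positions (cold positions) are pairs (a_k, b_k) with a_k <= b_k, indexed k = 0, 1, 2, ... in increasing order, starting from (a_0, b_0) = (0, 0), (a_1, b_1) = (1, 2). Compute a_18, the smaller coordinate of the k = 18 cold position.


By Wythoff's theorem, a_k = floor(k * phi) and b_k = floor(k * phi^2) = a_k + k, where phi = (1 + sqrt(5))/2 is the golden ratio.
phi = (1 + sqrt(5))/2 = 1.618034
k = 18
k * phi = 18 * 1.618034 = 29.124612
a_18 = floor(k * phi) = 29

29


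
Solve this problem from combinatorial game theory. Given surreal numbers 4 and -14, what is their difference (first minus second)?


x = 4, y = -14
x - y = 4 - -14 = 18

18


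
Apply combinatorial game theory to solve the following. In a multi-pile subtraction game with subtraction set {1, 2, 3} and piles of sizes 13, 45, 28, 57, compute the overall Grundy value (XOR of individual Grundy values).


Subtraction set: {1, 2, 3}
For this subtraction set, G(n) = n mod 4 (period = max + 1 = 4).
Pile 1 (size 13): G(13) = 13 mod 4 = 1
Pile 2 (size 45): G(45) = 45 mod 4 = 1
Pile 3 (size 28): G(28) = 28 mod 4 = 0
Pile 4 (size 57): G(57) = 57 mod 4 = 1
Total Grundy value = XOR of all: 1 XOR 1 XOR 0 XOR 1 = 1

1


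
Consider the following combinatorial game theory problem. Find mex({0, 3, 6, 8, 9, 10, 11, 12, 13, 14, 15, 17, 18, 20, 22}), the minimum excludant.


Set = {0, 3, 6, 8, 9, 10, 11, 12, 13, 14, 15, 17, 18, 20, 22}
0 is in the set.
1 is NOT in the set. This is the mex.
mex = 1

1


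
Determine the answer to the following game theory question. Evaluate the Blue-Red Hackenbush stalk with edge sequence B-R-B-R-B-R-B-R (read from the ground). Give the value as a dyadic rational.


Edges (from ground): B-R-B-R-B-R-B-R
By Berlekamp's sign-expansion rule, a Blue-Red Hackenbush stalk has the value of the surreal number whose sign sequence is the edge sequence with B -> + and R -> -.
Sign sequence: +-+-+-+-
Trace the sign expansion in the surreal number tree, starting from 0:
Edge 1: B (sign +) -> bounds (0, +inf), value = 1
Edge 2: R (sign -) -> bounds (0, 1), value = 1/2
Edge 3: B (sign +) -> bounds (1/2, 1), value = 3/4
Edge 4: R (sign -) -> bounds (1/2, 3/4), value = 5/8
Edge 5: B (sign +) -> bounds (5/8, 3/4), value = 11/16
Edge 6: R (sign -) -> bounds (5/8, 11/16), value = 21/32
Edge 7: B (sign +) -> bounds (21/32, 11/16), value = 43/64
Edge 8: R (sign -) -> bounds (21/32, 43/64), value = 85/128
Game value = 85/128

85/128


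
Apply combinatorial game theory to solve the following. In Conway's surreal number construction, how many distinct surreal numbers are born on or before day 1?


Day 0: {|} = 0 is born. Count = 1.
Day n: the number of surreal numbers born by day n is 2^(n+1) - 1.
By day 0: 2^1 - 1 = 1
By day 1: 2^2 - 1 = 3
By day 1: 3 surreal numbers.

3


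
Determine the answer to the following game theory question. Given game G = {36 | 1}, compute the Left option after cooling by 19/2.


Original game: {36 | 1} (a switch {a | b} with a > b).
Cooling by t (for t below the temperature (a - b)/2 = 35/2) taxes each move by t: {a | b} cooled by t is {a - t | b + t}.
Cooling amount: t = 19/2
Cooled Left option: 36 - 19/2 = 53/2
Cooled Right option: 1 + 19/2 = 21/2
Cooled game: {53/2 | 21/2}
Left option = 53/2

53/2


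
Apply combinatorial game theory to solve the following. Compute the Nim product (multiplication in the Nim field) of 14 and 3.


Nim multiplication is bilinear over XOR: (u XOR v) * w = (u*w) XOR (v*w).
So we split each operand into its bit components and XOR the pairwise Nim products.
14 = 2 + 4 + 8 (as XOR of powers of 2).
3 = 1 + 2 (as XOR of powers of 2).
Using the standard Nim-product table on single bits:
  2*2 = 3,   2*4 = 8,   2*8 = 12,
  4*4 = 6,   4*8 = 11,  8*8 = 13,
and  1*x = x (identity), k*l = l*k (commutative).
Pairwise Nim products:
  2 * 1 = 2
  2 * 2 = 3
  4 * 1 = 4
  4 * 2 = 8
  8 * 1 = 8
  8 * 2 = 12
XOR them: 2 XOR 3 XOR 4 XOR 8 XOR 8 XOR 12 = 9.
Result: 14 * 3 = 9 (in Nim).

9


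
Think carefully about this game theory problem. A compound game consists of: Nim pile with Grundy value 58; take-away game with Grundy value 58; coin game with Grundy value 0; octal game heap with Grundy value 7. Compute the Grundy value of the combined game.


By the Sprague-Grundy theorem, the Grundy value of a sum of games is the XOR of individual Grundy values.
Nim pile: Grundy value = 58. Running XOR: 0 XOR 58 = 58
take-away game: Grundy value = 58. Running XOR: 58 XOR 58 = 0
coin game: Grundy value = 0. Running XOR: 0 XOR 0 = 0
octal game heap: Grundy value = 7. Running XOR: 0 XOR 7 = 7
The combined Grundy value is 7.

7


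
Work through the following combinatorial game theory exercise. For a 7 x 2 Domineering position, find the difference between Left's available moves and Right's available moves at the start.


Board is 7 x 2 (rows x cols).
Left (vertical) placements: (rows-1) * cols = 6 * 2 = 12
Right (horizontal) placements: rows * (cols-1) = 7 * 1 = 7
Advantage = Left - Right = 12 - 7 = 5

5


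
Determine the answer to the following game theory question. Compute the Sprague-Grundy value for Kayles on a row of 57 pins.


Kayles: a move removes 1 or 2 adjacent pins from a contiguous row.
Removing pins from a row of k leaves two independent rows (a, b) with a + b = k - 1 (one pin) or a + b = k - 2 (two pins); an end removal gives a = 0.
By Sprague-Grundy, G(k) = mex{ G(a) XOR G(b) } over all these splits. G(0) = 0.
G(1): splits (0,0):0^0=0 -> mex({0}) = 1
G(2): splits (0,1):0^1=1 (0,0):0^0=0 -> mex({0, 1}) = 2
G(3): splits (0,2):0^2=2 (1,1):1^1=0 (0,1):0^1=1 -> mex({0, 1, 2}) = 3
G(4): splits (0,3):0^3=3 (1,2):1^2=3 (0,2):0^2=2 (1,1):1^1=0 -> mex({0, 2, 3}) = 1
G(5): splits (0,4):0^1=1 (1,3):1^3=2 (2,2):2^2=0 (0,3):0^3=3 (1,2):1^2=3 -> mex({0, 1, 2, 3}) = 4
G(6) = mex({0, 1, 2, 4}) = 3
G(7) = mex({0, 1, 3, 4, 5}) = 2
G(8) = mex({0, 2, 3, 5, 6}) = 1
G(9) = mex({0, 1, 2, 3, 6, 7}) = 4
G(10) = mex({0, 1, 3, 4, 5, 7}) = 2
G(11) = mex({0, 1, 2, 3, 4, 5}) = 6
G(12) = mex({0, 1, 2, 3, 5, 6, 7}) = 4
G(13) = mex({0, 2, 3, 4, 6, 7}) = 1
G(14) = mex({0, 1, 4, 5, 6, 7}) = 2
G(15) = mex({0, 1, 2, 3, 4, 5, 6}) = 7
G(16) = mex({0, 2, 3, 5, 6, 7}) = 1
G(17) = mex({0, 1, 2, 3, 5, 6, 7}) = 4
G(18) = mex({0, 1, 2, 4, 5, 6}) = 3
G(19) = mex({0, 1, 3, 4, 5, 7}) = 2
G(20) = mex({0, 2, 3, 4, 5, 6, 7}) = 1
G(21) = mex({0, 1, 2, 3, 5, 6, 7}) = 4
G(22) = mex({0, 1, 2, 3, 4, 5, 7}) = 6
G(23) = mex({0, 1, 2, 3, 4, 5, 6}) = 7
G(24) = mex({0, 1, 2, 3, 5, 6, 7}) = 4
G(25) = mex({0, 2, 3, 4, 6, 7}) = 1
G(26) = mex({0, 1, 3, 4, 5, 6, 7}) = 2
G(27) = mex({0, 1, 2, 3, 4, 5, 6, 7}) = 8
G(28) = mex({0, 1, 2, 3, 4, 6, 7, 8}) = 5
G(29) = mex({0, 1, 2, 3, 5, 6, 7, 8, 9}) = 4
G(30) = mex({0, 1, 2, 3, 4, 5, 6, 9, 10}) = 7
G(31) = mex({0, 1, 3, 4, 5, 7, 10, 11}) = 2
G(32) = mex({0, 2, 3, 4, 5, 6, 7, 9, 11}) = 1
G(33) = mex({0, 1, 2, 3, 4, 5, 6, 7, 9, 12}) = 8
G(34) = mex({0, 1, 2, 3, 4, 5, 7, 8, 11, 12}) = 6
G(35) = mex({0, 1, 2, 3, 4, 5, 6, 8, 9, 10, 11}) = 7
G(36) = mex({0, 1, 2, 3, 5, 6, 7, 9, 10}) = 4
G(37) = mex({0, 2, 3, 4, 6, 7, 9, 10, 11, 12}) = 1
G(38) = mex({0, 1, 3, 4, 5, 6, 7, 9, 10, 11, 12}) = 2
G(39) = mex({0, 1, 2, 4, 5, 6, 7, 9, 10, 12, 14}) = 3
G(40) = mex({0, 2, 3, 4, 6, 7, 11, 12, 14}) = 1
G(41) = mex({0, 1, 2, 3, 5, 6, 7, 9, 10, 11, 12}) = 4
G(42) = mex({0, 1, 2, 3, 4, 5, 6, 9, 10}) = 7
G(43) = mex({0, 1, 3, 4, 5, 7, 9, 10, 12, 15}) = 2
G(44) = mex({0, 2, 3, 4, 5, 6, 7, 9, 10, 12, 15}) = 1
G(45) = mex({0, 1, 2, 3, 4, 5, 6, 7, 9, 10, 12, 14}) = 8
G(46) = mex({0, 1, 3, 4, 5, 7, 8, 11, 12, 14}) = 2
G(47) = mex({0, 1, 2, 3, 4, 5, 6, 8, 9, 10, 11, 12}) = 7
G(48) = mex({0, 1, 2, 3, 5, 6, 7, 9, 10}) = 4
G(49) = mex({0, 2, 3, 4, 6, 7, 9, 10, 11, 12, 15}) = 1
G(50) = mex({0, 1, 4, 5, 6, 7, 9, 11, 12, 14, 15}) = 2
G(51) = mex({0, 1, 2, 3, 4, 5, 6, 7, 9, 12, 14, 15}) = 8
G(52) = mex({0, 2, 3, 4, 5, 6, 7, 8, 11, 12, 15}) = 1
G(53) = mex({0, 1, 2, 3, 5, 6, 7, 8, 9, 10, 11, 12}) = 4
G(54) = mex({0, 1, 2, 3, 4, 5, 6, 9, 10}) = 7
G(55) = mex({0, 1, 3, 4, 5, 7, 9, 10, 11, 12}) = 2
G(56) = mex({0, 2, 3, 4, 5, 6, 7, 9, 10, 11, 12, 13, 14}) = 1
G(57) = mex({0, 1, 2, 3, 5, 6, 7, 9, 10, 12, 13, 14, 15}) = 4
Therefore G(57) = 4.

4


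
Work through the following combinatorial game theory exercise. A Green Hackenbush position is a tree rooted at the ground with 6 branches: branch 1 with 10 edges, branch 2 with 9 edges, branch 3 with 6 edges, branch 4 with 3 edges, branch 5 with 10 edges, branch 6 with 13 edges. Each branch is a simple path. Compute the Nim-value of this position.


The tree has 6 branches from the ground vertex.
In Green Hackenbush, the Nim-value of a simple path of length k is k.
Branch 1: length 10, Nim-value = 10
Branch 2: length 9, Nim-value = 9
Branch 3: length 6, Nim-value = 6
Branch 4: length 3, Nim-value = 3
Branch 5: length 10, Nim-value = 10
Branch 6: length 13, Nim-value = 13
Total Nim-value = XOR of all branch values:
0 XOR 10 = 10
10 XOR 9 = 3
3 XOR 6 = 5
5 XOR 3 = 6
6 XOR 10 = 12
12 XOR 13 = 1
Nim-value of the tree = 1

1


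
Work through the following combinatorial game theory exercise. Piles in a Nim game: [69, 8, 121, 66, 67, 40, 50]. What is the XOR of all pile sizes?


We need the XOR (exclusive or) of all pile sizes.
After XOR-ing pile 1 (size 69): 0 XOR 69 = 69
After XOR-ing pile 2 (size 8): 69 XOR 8 = 77
After XOR-ing pile 3 (size 121): 77 XOR 121 = 52
After XOR-ing pile 4 (size 66): 52 XOR 66 = 118
After XOR-ing pile 5 (size 67): 118 XOR 67 = 53
After XOR-ing pile 6 (size 40): 53 XOR 40 = 29
After XOR-ing pile 7 (size 50): 29 XOR 50 = 47
The Nim-value of this position is 47.

47


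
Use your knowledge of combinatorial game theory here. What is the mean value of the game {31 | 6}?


Game = {31 | 6}, a switch {a | b} with numbers a > b.
Its thermograph has left wall a - t and right wall b + t, which meet at t = (a - b)/2, where both equal (a + b)/2. So the mast (mean value) is at (a + b)/2.
Mean = (31 + (6))/2 = 37/2 = 37/2

37/2


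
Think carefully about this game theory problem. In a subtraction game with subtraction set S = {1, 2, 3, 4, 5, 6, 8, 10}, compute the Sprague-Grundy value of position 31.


The subtraction set is S = {1, 2, 3, 4, 5, 6, 8, 10}.
G(k) = mex{ G(k - s) : s in S, s <= k }. We compute iteratively: G(0) = 0.
G(1) = mex({0}) = 1
G(2) = mex({0, 1}) = 2
G(3) = mex({0, 1, 2}) = 3
G(4) = mex({0, 1, 2, 3}) = 4
G(5) = mex({0, 1, 2, 3, 4}) = 5
G(6) = mex({0, 1, 2, 3, 4, 5}) = 6
G(7) = mex({1, 2, 3, 4, 5, 6}) = 0
G(8) = mex({0, 2, 3, 4, 5, 6}) = 1
G(9) = mex({0, 1, 3, 4, 5, 6}) = 2
G(10) = mex({0, 1, 2, 4, 5, 6}) = 3
G(11) = mex({0, 1, 2, 3, 5, 6}) = 4
G(12) = mex({0, 1, 2, 3, 4, 6}) = 5
G(13) = mex({0, 1, 2, 3, 4, 5}) = 6
G(14) = mex({1, 2, 3, 4, 5, 6}) = 0
G(15) = mex({0, 2, 3, 4, 5, 6}) = 1
G(16) = mex({0, 1, 3, 4, 5, 6}) = 2
Observe that G(7)..G(16) = 0, 1, 2, 3, 4, 5, 6, 0, 1, 2 repeats G(0)..G(9) = 0, 1, 2, 3, 4, 5, 6, 0, 1, 2.
For k >= max(S) = 10, G(k) is determined by the previous 10 values G(k-10)..G(k-1); a window of 10 consecutive values has recurred shifted by 7, so by induction G(k + 7) = G(k) for all k >= 0: the sequence is periodic from the start with period 7.
One period: G(0..6) = 0, 1, 2, 3, 4, 5, 6.
31 mod 7 = 3, so G(31) = G(3) = 3.

3


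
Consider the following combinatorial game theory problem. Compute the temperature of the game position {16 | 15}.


The game is {16 | 15}, a switch {a | b} with numbers a > b.
Cooling {a | b} by t gives {a - t | b + t}, which stops being hot when a - t = b + t, i.e. at t = (a - b)/2. So the temperature of a switch is (a - b)/2.
Temperature = (Left option - Right option) / 2
= (16 - (15)) / 2
= 1 / 2
= 1/2

1/2


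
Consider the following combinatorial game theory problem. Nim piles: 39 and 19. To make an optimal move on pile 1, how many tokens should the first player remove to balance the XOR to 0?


Piles: 39 and 19
Current XOR: 39 XOR 19 = 52 (non-zero, so this is an N-position).
To make the XOR zero, we need to find a move that balances the piles.
For pile 1 (size 39): target = 39 XOR 52 = 19
We reduce pile 1 from 39 to 19.
Tokens removed: 39 - 19 = 20
Verification: 19 XOR 19 = 0

20


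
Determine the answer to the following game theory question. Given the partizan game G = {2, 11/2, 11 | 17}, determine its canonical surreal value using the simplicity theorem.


Left options: {2, 11/2, 11}, max = 11
Right options: {17}, min = 17
All options are numbers and max(Left) < min(Right), so by the simplicity theorem the value is the simplest (earliest-born) number strictly between 11 and 17.
Integers 12 through 16 all lie strictly between 11 and 17.
Among integers, the simplest (lowest birthday = smallest |n|; 0 is born on day 0, +-n on day n) is 12.
No non-integer in the interval can be simpler: if x is a non-integer in the interval, then floor(x) or ceil(x) also lies in the interval (the interval contains an integer), and both are proper prefixes of x's sign expansion, i.e. born earlier. So the game value is 12.
Game value = 12

12


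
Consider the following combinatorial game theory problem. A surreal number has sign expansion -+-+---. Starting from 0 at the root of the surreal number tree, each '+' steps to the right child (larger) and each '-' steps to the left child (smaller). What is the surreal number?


Sign expansion: -+-+---
Rule: track bounds (lo, hi), initially (-inf, +inf). On '+', the current value becomes lo and we move to the simplest number in (value, hi): value + 1 if hi = +inf, otherwise the midpoint (value + hi)/2. On '-', the current value becomes hi and we move to value - 1 if lo = -inf, otherwise the midpoint (lo + value)/2.
Start at 0.
Step 1: sign = -, move left. Bounds: (-inf, 0). Value = -1
Step 2: sign = +, move right. Bounds: (-1, 0). Value = -1/2
Step 3: sign = -, move left. Bounds: (-1, -1/2). Value = -3/4
Step 4: sign = +, move right. Bounds: (-3/4, -1/2). Value = -5/8
Step 5: sign = -, move left. Bounds: (-3/4, -5/8). Value = -11/16
Step 6: sign = -, move left. Bounds: (-3/4, -11/16). Value = -23/32
Step 7: sign = -, move left. Bounds: (-3/4, -23/32). Value = -47/64
The surreal number with sign expansion -+-+--- is -47/64.

-47/64


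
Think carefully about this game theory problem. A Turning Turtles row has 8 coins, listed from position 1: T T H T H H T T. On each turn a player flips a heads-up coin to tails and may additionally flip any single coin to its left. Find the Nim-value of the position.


Coins: T T H T H H T T
Key fact: a single head at position k behaves exactly like a Nim heap of size k (turning it to T and optionally flipping a coin at j < k corresponds to moving the heap from k to j, or to 0), and heads combine as a disjunctive sum (two heads at the same place would cancel, matching j XOR j = 0). So the Nim-value is the XOR of the 1-indexed positions of the heads.
Face-up positions (1-indexed): [3, 5, 6]
XOR 0 with 3: 0 XOR 3 = 3
XOR 3 with 5: 3 XOR 5 = 6
XOR 6 with 6: 6 XOR 6 = 0
Nim-value = 0

0


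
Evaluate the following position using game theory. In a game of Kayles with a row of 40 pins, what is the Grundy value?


Kayles: a move removes 1 or 2 adjacent pins from a contiguous row.
Removing pins from a row of k leaves two independent rows (a, b) with a + b = k - 1 (one pin) or a + b = k - 2 (two pins); an end removal gives a = 0.
By Sprague-Grundy, G(k) = mex{ G(a) XOR G(b) } over all these splits. G(0) = 0.
G(1): splits (0,0):0^0=0 -> mex({0}) = 1
G(2): splits (0,1):0^1=1 (0,0):0^0=0 -> mex({0, 1}) = 2
G(3): splits (0,2):0^2=2 (1,1):1^1=0 (0,1):0^1=1 -> mex({0, 1, 2}) = 3
G(4): splits (0,3):0^3=3 (1,2):1^2=3 (0,2):0^2=2 (1,1):1^1=0 -> mex({0, 2, 3}) = 1
G(5): splits (0,4):0^1=1 (1,3):1^3=2 (2,2):2^2=0 (0,3):0^3=3 (1,2):1^2=3 -> mex({0, 1, 2, 3}) = 4
G(6) = mex({0, 1, 2, 4}) = 3
G(7) = mex({0, 1, 3, 4, 5}) = 2
G(8) = mex({0, 2, 3, 5, 6}) = 1
G(9) = mex({0, 1, 2, 3, 6, 7}) = 4
G(10) = mex({0, 1, 3, 4, 5, 7}) = 2
G(11) = mex({0, 1, 2, 3, 4, 5}) = 6
G(12) = mex({0, 1, 2, 3, 5, 6, 7}) = 4
G(13) = mex({0, 2, 3, 4, 6, 7}) = 1
G(14) = mex({0, 1, 4, 5, 6, 7}) = 2
G(15) = mex({0, 1, 2, 3, 4, 5, 6}) = 7
G(16) = mex({0, 2, 3, 5, 6, 7}) = 1
G(17) = mex({0, 1, 2, 3, 5, 6, 7}) = 4
G(18) = mex({0, 1, 2, 4, 5, 6}) = 3
G(19) = mex({0, 1, 3, 4, 5, 7}) = 2
G(20) = mex({0, 2, 3, 4, 5, 6, 7}) = 1
G(21) = mex({0, 1, 2, 3, 5, 6, 7}) = 4
G(22) = mex({0, 1, 2, 3, 4, 5, 7}) = 6
G(23) = mex({0, 1, 2, 3, 4, 5, 6}) = 7
G(24) = mex({0, 1, 2, 3, 5, 6, 7}) = 4
G(25) = mex({0, 2, 3, 4, 6, 7}) = 1
G(26) = mex({0, 1, 3, 4, 5, 6, 7}) = 2
G(27) = mex({0, 1, 2, 3, 4, 5, 6, 7}) = 8
G(28) = mex({0, 1, 2, 3, 4, 6, 7, 8}) = 5
G(29) = mex({0, 1, 2, 3, 5, 6, 7, 8, 9}) = 4
G(30) = mex({0, 1, 2, 3, 4, 5, 6, 9, 10}) = 7
G(31) = mex({0, 1, 3, 4, 5, 7, 10, 11}) = 2
G(32) = mex({0, 2, 3, 4, 5, 6, 7, 9, 11}) = 1
G(33) = mex({0, 1, 2, 3, 4, 5, 6, 7, 9, 12}) = 8
G(34) = mex({0, 1, 2, 3, 4, 5, 7, 8, 11, 12}) = 6
G(35) = mex({0, 1, 2, 3, 4, 5, 6, 8, 9, 10, 11}) = 7
G(36) = mex({0, 1, 2, 3, 5, 6, 7, 9, 10}) = 4
G(37) = mex({0, 2, 3, 4, 6, 7, 9, 10, 11, 12}) = 1
G(38) = mex({0, 1, 3, 4, 5, 6, 7, 9, 10, 11, 12}) = 2
G(39) = mex({0, 1, 2, 4, 5, 6, 7, 9, 10, 12, 14}) = 3
G(40) = mex({0, 2, 3, 4, 6, 7, 11, 12, 14}) = 1
Therefore G(40) = 1.

1


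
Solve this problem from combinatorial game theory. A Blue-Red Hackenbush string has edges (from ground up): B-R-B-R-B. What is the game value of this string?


Edges (from ground): B-R-B-R-B
By Berlekamp's sign-expansion rule, a Blue-Red Hackenbush stalk has the value of the surreal number whose sign sequence is the edge sequence with B -> + and R -> -.
Sign sequence: +-+-+
Trace the sign expansion in the surreal number tree, starting from 0:
Edge 1: B (sign +) -> bounds (0, +inf), value = 1
Edge 2: R (sign -) -> bounds (0, 1), value = 1/2
Edge 3: B (sign +) -> bounds (1/2, 1), value = 3/4
Edge 4: R (sign -) -> bounds (1/2, 3/4), value = 5/8
Edge 5: B (sign +) -> bounds (5/8, 3/4), value = 11/16
Game value = 11/16

11/16


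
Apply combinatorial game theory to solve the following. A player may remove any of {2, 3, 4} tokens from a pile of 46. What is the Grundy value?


The subtraction set is S = {2, 3, 4}.
G(k) = mex{ G(k - s) : s in S, s <= k }. We compute iteratively: G(0) = 0.
G(1) = mex({}) = 0
G(2) = mex({0}) = 1
G(3) = mex({0}) = 1
G(4) = mex({0, 1}) = 2
G(5) = mex({0, 1}) = 2
G(6) = mex({1, 2}) = 0
G(7) = mex({1, 2}) = 0
G(8) = mex({0, 2}) = 1
G(9) = mex({0, 2}) = 1
Observe that G(6)..G(9) = 0, 0, 1, 1 repeats G(0)..G(3) = 0, 0, 1, 1.
For k >= max(S) = 4, G(k) is determined by the previous 4 values G(k-4)..G(k-1); a window of 4 consecutive values has recurred shifted by 6, so by induction G(k + 6) = G(k) for all k >= 0: the sequence is periodic from the start with period 6.
One period: G(0..5) = 0, 0, 1, 1, 2, 2.
46 mod 6 = 4, so G(46) = G(4) = 2.

2


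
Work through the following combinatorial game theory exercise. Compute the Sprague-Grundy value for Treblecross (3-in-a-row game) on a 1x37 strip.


Treblecross: place X on empty cells; 3-in-a-row wins.
Playing within two cells of an existing X lets the opponent win at once, so sensible play treats the cells i-2..i+2 around each X as dead. The player left with no safe cell loses, so this is a normal-play take-away game on strips of safe cells.
Placing X at cell i (0-indexed) of a strip of k safe cells leaves independent strips of sizes max(0, i-2) and max(0, k-i-3). Hence G(k) = mex{ G(max(0,i-2)) XOR G(max(0,k-i-3)) : 0 <= i < k }, with G(0) = 0.
G(1): splits (0,0):0^0=0 -> mex({0}) = 1
G(2): splits (0,0):0^0=0 -> mex({0}) = 1
G(3): splits (0,0):0^0=0 -> mex({0}) = 1
G(4): splits (0,1):0^1=1 (0,0):0^0=0 -> mex({0, 1}) = 2
G(5): splits (0,2):0^1=1 (0,1):0^1=1 (0,0):0^0=0 -> mex({0, 1}) = 2
G(6) = mex({1}) = 0
G(7) = mex({0, 1, 2}) = 3
G(8) = mex({0, 1, 2}) = 3
G(9) = mex({0, 2}) = 1
G(10) = mex({0, 2, 3}) = 1
G(11) = mex({0, 3}) = 1
G(12) = mex({1, 3}) = 0
G(13) = mex({0, 1, 2, 3}) = 4
G(14) = mex({0, 1, 2}) = 3
G(15) = mex({0, 1, 2}) = 3
G(16) = mex({0, 1, 2, 4}) = 3
G(17) = mex({0, 1, 3, 4}) = 2
G(18) = mex({0, 1, 3, 4}) = 2
G(19) = mex({0, 1, 3, 5}) = 2
G(20) = mex({0, 1, 2, 3, 5}) = 4
G(21) = mex({0, 1, 2, 3, 5}) = 4
G(22) = mex({1, 2, 6}) = 0
G(23) = mex({0, 1, 2, 3, 4, 6}) = 5
G(24) = mex({0, 1, 2, 3, 4}) = 5
G(25) = mex({0, 1, 3, 4, 7}) = 2
G(26) = mex({0, 1, 3, 4, 5, 7}) = 2
G(27) = mex({0, 1, 3, 5}) = 2
G(28) = mex({0, 1, 2, 5}) = 3
G(29) = mex({0, 1, 2, 4, 5, 6}) = 3
G(30) = mex({1, 2, 4, 6}) = 0
G(31) = mex({0, 1, 2, 3, 4, 6}) = 5
G(32) = mex({1, 2, 3, 4, 7}) = 0
G(33) = mex({0, 3, 7}) = 1
G(34) = mex({0, 2, 3, 5, 7}) = 1
G(35) = mex({0, 2, 3, 5, 6}) = 1
G(36) = mex({0, 1, 2, 5, 6}) = 3
G(37) = mex({0, 1, 2, 4, 5, 6}) = 3
Therefore G(37) = 3.

3


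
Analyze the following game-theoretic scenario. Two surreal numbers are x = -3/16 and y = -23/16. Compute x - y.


x = -3/16, y = -23/16
Converting to common denominator: 16
x = -3/16, y = -23/16
x - y = -3/16 - -23/16 = 5/4

5/4


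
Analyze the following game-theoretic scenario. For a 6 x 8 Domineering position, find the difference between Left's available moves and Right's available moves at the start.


Board is 6 x 8 (rows x cols).
Left (vertical) placements: (rows-1) * cols = 5 * 8 = 40
Right (horizontal) placements: rows * (cols-1) = 6 * 7 = 42
Advantage = Left - Right = 40 - 42 = -2

-2


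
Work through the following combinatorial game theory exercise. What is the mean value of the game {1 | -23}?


Game = {1 | -23}, a switch {a | b} with numbers a > b.
Its thermograph has left wall a - t and right wall b + t, which meet at t = (a - b)/2, where both equal (a + b)/2. So the mast (mean value) is at (a + b)/2.
Mean = (1 + (-23))/2 = -22/2 = -11

-11


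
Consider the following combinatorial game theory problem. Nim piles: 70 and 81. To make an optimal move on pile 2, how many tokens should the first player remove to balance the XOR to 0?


Piles: 70 and 81
Current XOR: 70 XOR 81 = 23 (non-zero, so this is an N-position).
To make the XOR zero, we need to find a move that balances the piles.
For pile 2 (size 81): target = 81 XOR 23 = 70
We reduce pile 2 from 81 to 70.
Tokens removed: 81 - 70 = 11
Verification: 70 XOR 70 = 0

11


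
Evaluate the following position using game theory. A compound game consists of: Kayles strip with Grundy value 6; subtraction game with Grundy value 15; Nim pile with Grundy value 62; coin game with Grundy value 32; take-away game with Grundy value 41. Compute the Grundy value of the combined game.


By the Sprague-Grundy theorem, the Grundy value of a sum of games is the XOR of individual Grundy values.
Kayles strip: Grundy value = 6. Running XOR: 0 XOR 6 = 6
subtraction game: Grundy value = 15. Running XOR: 6 XOR 15 = 9
Nim pile: Grundy value = 62. Running XOR: 9 XOR 62 = 55
coin game: Grundy value = 32. Running XOR: 55 XOR 32 = 23
take-away game: Grundy value = 41. Running XOR: 23 XOR 41 = 62
The combined Grundy value is 62.

62


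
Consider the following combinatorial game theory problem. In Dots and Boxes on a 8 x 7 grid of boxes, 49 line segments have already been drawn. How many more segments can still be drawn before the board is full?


Grid: 8 x 7 boxes, i.e. 9 rows and 8 columns of dots.
Horizontal edges: (rows + 1) * cols = 9 * 7 = 63
Vertical edges: rows * (cols + 1) = 8 * 8 = 64
Total edges: 63 + 64 = 127
Edges drawn: 49
Remaining: 127 - 49 = 78

78


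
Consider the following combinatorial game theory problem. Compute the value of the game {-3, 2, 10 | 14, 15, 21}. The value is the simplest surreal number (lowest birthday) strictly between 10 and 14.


Left options: {-3, 2, 10}, max = 10
Right options: {14, 15, 21}, min = 14
All options are numbers and max(Left) < min(Right), so by the simplicity theorem the value is the simplest (earliest-born) number strictly between 10 and 14.
Integers 11 through 13 all lie strictly between 10 and 14.
Among integers, the simplest (lowest birthday = smallest |n|; 0 is born on day 0, +-n on day n) is 11.
No non-integer in the interval can be simpler: if x is a non-integer in the interval, then floor(x) or ceil(x) also lies in the interval (the interval contains an integer), and both are proper prefixes of x's sign expansion, i.e. born earlier. So the game value is 11.
Game value = 11

11


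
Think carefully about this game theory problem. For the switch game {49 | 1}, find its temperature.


The game is {49 | 1}, a switch {a | b} with numbers a > b.
Cooling {a | b} by t gives {a - t | b + t}, which stops being hot when a - t = b + t, i.e. at t = (a - b)/2. So the temperature of a switch is (a - b)/2.
Temperature = (Left option - Right option) / 2
= (49 - (1)) / 2
= 48 / 2
= 24

24


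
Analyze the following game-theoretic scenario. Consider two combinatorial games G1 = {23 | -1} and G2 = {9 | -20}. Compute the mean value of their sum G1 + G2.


G1 = {23 | -1}, G2 = {9 | -20}
Each is a switch {a | b} with numbers a > b; its mean value is (a + b)/2, and mean value is additive over game sums: m(G1 + G2) = m(G1) + m(G2).
Mean of G1 = (23 + (-1))/2 = 22/2 = 11
Mean of G2 = (9 + (-20))/2 = -11/2 = -11/2
Mean of G1 + G2 = 11 + -11/2 = 11/2

11/2


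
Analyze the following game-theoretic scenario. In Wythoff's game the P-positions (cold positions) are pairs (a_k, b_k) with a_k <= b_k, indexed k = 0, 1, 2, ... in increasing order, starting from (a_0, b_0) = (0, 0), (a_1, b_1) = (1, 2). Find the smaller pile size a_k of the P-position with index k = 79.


By Wythoff's theorem, a_k = floor(k * phi) and b_k = floor(k * phi^2) = a_k + k, where phi = (1 + sqrt(5))/2 is the golden ratio.
phi = (1 + sqrt(5))/2 = 1.618034
k = 79
k * phi = 79 * 1.618034 = 127.824685
a_79 = floor(k * phi) = 127

127


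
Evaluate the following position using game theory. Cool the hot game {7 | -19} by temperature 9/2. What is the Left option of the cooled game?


Original game: {7 | -19} (a switch {a | b} with a > b).
Cooling by t (for t below the temperature (a - b)/2 = 13) taxes each move by t: {a | b} cooled by t is {a - t | b + t}.
Cooling amount: t = 9/2
Cooled Left option: 7 - 9/2 = 5/2
Cooled Right option: -19 + 9/2 = -29/2
Cooled game: {5/2 | -29/2}
Left option = 5/2

5/2


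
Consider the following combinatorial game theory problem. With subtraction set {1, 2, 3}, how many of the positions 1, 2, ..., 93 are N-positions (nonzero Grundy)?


Subtraction set S = {1, 2, 3}, so G(n) = n mod 4.
G(n) = 0 when n is a multiple of 4.
Multiples of 4 in [1, 93]: 23
N-positions (nonzero Grundy) = 93 - 23 = 70

70


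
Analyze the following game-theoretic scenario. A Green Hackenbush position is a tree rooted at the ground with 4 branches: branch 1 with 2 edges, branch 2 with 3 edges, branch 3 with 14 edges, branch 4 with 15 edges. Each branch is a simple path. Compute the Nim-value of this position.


The tree has 4 branches from the ground vertex.
In Green Hackenbush, the Nim-value of a simple path of length k is k.
Branch 1: length 2, Nim-value = 2
Branch 2: length 3, Nim-value = 3
Branch 3: length 14, Nim-value = 14
Branch 4: length 15, Nim-value = 15
Total Nim-value = XOR of all branch values:
0 XOR 2 = 2
2 XOR 3 = 1
1 XOR 14 = 15
15 XOR 15 = 0
Nim-value of the tree = 0

0


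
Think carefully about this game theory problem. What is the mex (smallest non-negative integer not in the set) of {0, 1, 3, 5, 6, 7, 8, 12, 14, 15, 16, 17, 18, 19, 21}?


Set = {0, 1, 3, 5, 6, 7, 8, 12, 14, 15, 16, 17, 18, 19, 21}
0 is in the set.
1 is in the set.
2 is NOT in the set. This is the mex.
mex = 2

2


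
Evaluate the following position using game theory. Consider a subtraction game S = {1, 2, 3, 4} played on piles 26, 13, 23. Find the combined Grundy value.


Subtraction set: {1, 2, 3, 4}
For this subtraction set, G(n) = n mod 5 (period = max + 1 = 5).
Pile 1 (size 26): G(26) = 26 mod 5 = 1
Pile 2 (size 13): G(13) = 13 mod 5 = 3
Pile 3 (size 23): G(23) = 23 mod 5 = 3
Total Grundy value = XOR of all: 1 XOR 3 XOR 3 = 1

1


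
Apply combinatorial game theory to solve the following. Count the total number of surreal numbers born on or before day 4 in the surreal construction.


Day 0: {|} = 0 is born. Count = 1.
Day n: the number of surreal numbers born by day n is 2^(n+1) - 1.
By day 0: 2^1 - 1 = 1
By day 1: 2^2 - 1 = 3
By day 2: 2^3 - 1 = 7
By day 3: 2^4 - 1 = 15
By day 4: 2^5 - 1 = 31
By day 4: 31 surreal numbers.

31


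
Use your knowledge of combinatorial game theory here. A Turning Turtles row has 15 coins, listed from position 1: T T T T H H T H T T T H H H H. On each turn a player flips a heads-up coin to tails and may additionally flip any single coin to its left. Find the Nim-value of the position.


Coins: T T T T H H T H T T T H H H H
Key fact: a single head at position k behaves exactly like a Nim heap of size k (turning it to T and optionally flipping a coin at j < k corresponds to moving the heap from k to j, or to 0), and heads combine as a disjunctive sum (two heads at the same place would cancel, matching j XOR j = 0). So the Nim-value is the XOR of the 1-indexed positions of the heads.
Face-up positions (1-indexed): [5, 6, 8, 12, 13, 14, 15]
XOR 0 with 5: 0 XOR 5 = 5
XOR 5 with 6: 5 XOR 6 = 3
XOR 3 with 8: 3 XOR 8 = 11
XOR 11 with 12: 11 XOR 12 = 7
XOR 7 with 13: 7 XOR 13 = 10
XOR 10 with 14: 10 XOR 14 = 4
XOR 4 with 15: 4 XOR 15 = 11
Nim-value = 11

11


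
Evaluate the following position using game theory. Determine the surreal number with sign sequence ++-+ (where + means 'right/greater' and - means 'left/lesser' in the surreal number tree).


Sign expansion: ++-+
Rule: track bounds (lo, hi), initially (-inf, +inf). On '+', the current value becomes lo and we move to the simplest number in (value, hi): value + 1 if hi = +inf, otherwise the midpoint (value + hi)/2. On '-', the current value becomes hi and we move to value - 1 if lo = -inf, otherwise the midpoint (lo + value)/2.
Start at 0.
Step 1: sign = +, move right. Bounds: (0, +inf). Value = 1
Step 2: sign = +, move right. Bounds: (1, +inf). Value = 2
Step 3: sign = -, move left. Bounds: (1, 2). Value = 3/2
Step 4: sign = +, move right. Bounds: (3/2, 2). Value = 7/4
The surreal number with sign expansion ++-+ is 7/4.

7/4


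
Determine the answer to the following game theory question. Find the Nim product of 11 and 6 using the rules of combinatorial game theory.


Nim multiplication is bilinear over XOR: (u XOR v) * w = (u*w) XOR (v*w).
So we split each operand into its bit components and XOR the pairwise Nim products.
11 = 1 + 2 + 8 (as XOR of powers of 2).
6 = 2 + 4 (as XOR of powers of 2).
Using the standard Nim-product table on single bits:
  2*2 = 3,   2*4 = 8,   2*8 = 12,
  4*4 = 6,   4*8 = 11,  8*8 = 13,
and  1*x = x (identity), k*l = l*k (commutative).
Pairwise Nim products:
  1 * 2 = 2
  1 * 4 = 4
  2 * 2 = 3
  2 * 4 = 8
  8 * 2 = 12
  8 * 4 = 11
XOR them: 2 XOR 4 XOR 3 XOR 8 XOR 12 XOR 11 = 10.
Result: 11 * 6 = 10 (in Nim).

10


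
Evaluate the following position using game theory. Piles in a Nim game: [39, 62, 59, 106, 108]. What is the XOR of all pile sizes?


We need the XOR (exclusive or) of all pile sizes.
After XOR-ing pile 1 (size 39): 0 XOR 39 = 39
After XOR-ing pile 2 (size 62): 39 XOR 62 = 25
After XOR-ing pile 3 (size 59): 25 XOR 59 = 34
After XOR-ing pile 4 (size 106): 34 XOR 106 = 72
After XOR-ing pile 5 (size 108): 72 XOR 108 = 36
The Nim-value of this position is 36.

36


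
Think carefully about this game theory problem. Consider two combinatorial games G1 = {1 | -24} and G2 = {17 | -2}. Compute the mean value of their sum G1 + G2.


G1 = {1 | -24}, G2 = {17 | -2}
Each is a switch {a | b} with numbers a > b; its mean value is (a + b)/2, and mean value is additive over game sums: m(G1 + G2) = m(G1) + m(G2).
Mean of G1 = (1 + (-24))/2 = -23/2 = -23/2
Mean of G2 = (17 + (-2))/2 = 15/2 = 15/2
Mean of G1 + G2 = -23/2 + 15/2 = -4

-4


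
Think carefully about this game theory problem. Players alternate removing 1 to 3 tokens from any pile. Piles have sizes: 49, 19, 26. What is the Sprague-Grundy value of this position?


Subtraction set: {1, 2, 3}
For this subtraction set, G(n) = n mod 4 (period = max + 1 = 4).
Pile 1 (size 49): G(49) = 49 mod 4 = 1
Pile 2 (size 19): G(19) = 19 mod 4 = 3
Pile 3 (size 26): G(26) = 26 mod 4 = 2
Total Grundy value = XOR of all: 1 XOR 3 XOR 2 = 0

0


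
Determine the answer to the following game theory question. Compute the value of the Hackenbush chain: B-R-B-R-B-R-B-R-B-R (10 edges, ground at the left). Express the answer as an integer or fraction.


Edges (from ground): B-R-B-R-B-R-B-R-B-R
By Berlekamp's sign-expansion rule, a Blue-Red Hackenbush stalk has the value of the surreal number whose sign sequence is the edge sequence with B -> + and R -> -.
Sign sequence: +-+-+-+-+-
Trace the sign expansion in the surreal number tree, starting from 0:
Edge 1: B (sign +) -> bounds (0, +inf), value = 1
Edge 2: R (sign -) -> bounds (0, 1), value = 1/2
Edge 3: B (sign +) -> bounds (1/2, 1), value = 3/4
Edge 4: R (sign -) -> bounds (1/2, 3/4), value = 5/8
Edge 5: B (sign +) -> bounds (5/8, 3/4), value = 11/16
Edge 6: R (sign -) -> bounds (5/8, 11/16), value = 21/32
Edge 7: B (sign +) -> bounds (21/32, 11/16), value = 43/64
Edge 8: R (sign -) -> bounds (21/32, 43/64), value = 85/128
Edge 9: B (sign +) -> bounds (85/128, 43/64), value = 171/256
Edge 10: R (sign -) -> bounds (85/128, 171/256), value = 341/512
Game value = 341/512

341/512


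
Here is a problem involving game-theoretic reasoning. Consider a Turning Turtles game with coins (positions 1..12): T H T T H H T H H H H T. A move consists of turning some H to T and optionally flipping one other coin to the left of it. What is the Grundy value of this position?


Coins: T H T T H H T H H H H T
Key fact: a single head at position k behaves exactly like a Nim heap of size k (turning it to T and optionally flipping a coin at j < k corresponds to moving the heap from k to j, or to 0), and heads combine as a disjunctive sum (two heads at the same place would cancel, matching j XOR j = 0). So the Nim-value is the XOR of the 1-indexed positions of the heads.
Face-up positions (1-indexed): [2, 5, 6, 8, 9, 10, 11]
XOR 0 with 2: 0 XOR 2 = 2
XOR 2 with 5: 2 XOR 5 = 7
XOR 7 with 6: 7 XOR 6 = 1
XOR 1 with 8: 1 XOR 8 = 9
XOR 9 with 9: 9 XOR 9 = 0
XOR 0 with 10: 0 XOR 10 = 10
XOR 10 with 11: 10 XOR 11 = 1
Nim-value = 1

1


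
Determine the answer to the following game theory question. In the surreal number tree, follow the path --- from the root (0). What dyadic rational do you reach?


Sign expansion: ---
Rule: track bounds (lo, hi), initially (-inf, +inf). On '+', the current value becomes lo and we move to the simplest number in (value, hi): value + 1 if hi = +inf, otherwise the midpoint (value + hi)/2. On '-', the current value becomes hi and we move to value - 1 if lo = -inf, otherwise the midpoint (lo + value)/2.
Start at 0.
Step 1: sign = -, move left. Bounds: (-inf, 0). Value = -1
Step 2: sign = -, move left. Bounds: (-inf, -1). Value = -2
Step 3: sign = -, move left. Bounds: (-inf, -2). Value = -3
The surreal number with sign expansion --- is -3.

-3
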